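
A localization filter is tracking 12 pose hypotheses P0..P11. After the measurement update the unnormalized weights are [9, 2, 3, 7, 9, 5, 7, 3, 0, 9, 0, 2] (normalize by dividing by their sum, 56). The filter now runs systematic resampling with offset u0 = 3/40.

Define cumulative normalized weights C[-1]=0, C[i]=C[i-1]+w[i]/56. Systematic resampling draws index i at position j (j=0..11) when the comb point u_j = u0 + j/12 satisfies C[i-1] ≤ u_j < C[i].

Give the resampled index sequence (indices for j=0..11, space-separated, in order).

0 0 2 3 4 4 5 6 6 9 9 11

C = [9/56, 11/56, 1/4, 3/8, 15/28, 5/8, 3/4, 45/56, 45/56, 27/28, 27/28, 1]
j=0: u_0=3/40 ∈ [0, 9/56) → index 0
j=1: u_1=19/120 ∈ [0, 9/56) → index 0
j=2: u_2=29/120 ∈ [11/56, 1/4) → index 2
j=3: u_3=13/40 ∈ [1/4, 3/8) → index 3
j=4: u_4=49/120 ∈ [3/8, 15/28) → index 4
j=5: u_5=59/120 ∈ [3/8, 15/28) → index 4
j=6: u_6=23/40 ∈ [15/28, 5/8) → index 5
j=7: u_7=79/120 ∈ [5/8, 3/4) → index 6
j=8: u_8=89/120 ∈ [5/8, 3/4) → index 6
j=9: u_9=33/40 ∈ [45/56, 27/28) → index 9
j=10: u_10=109/120 ∈ [45/56, 27/28) → index 9
j=11: u_11=119/120 ∈ [27/28, 1) → index 11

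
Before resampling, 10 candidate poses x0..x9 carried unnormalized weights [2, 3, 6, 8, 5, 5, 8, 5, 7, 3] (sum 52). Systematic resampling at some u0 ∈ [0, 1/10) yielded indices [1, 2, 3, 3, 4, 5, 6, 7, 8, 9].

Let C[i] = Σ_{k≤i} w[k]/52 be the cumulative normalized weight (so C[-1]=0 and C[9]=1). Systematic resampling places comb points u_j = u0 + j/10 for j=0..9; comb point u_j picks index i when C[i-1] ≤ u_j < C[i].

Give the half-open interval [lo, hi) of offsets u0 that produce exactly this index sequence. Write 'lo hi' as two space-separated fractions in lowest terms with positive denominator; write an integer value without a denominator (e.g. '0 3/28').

C = [1/26, 5/52, 11/52, 19/52, 6/13, 29/52, 37/52, 21/26, 49/52, 1]
j=0 picked index 1: u0 ∈ [1/26, 5/52)
j=1 picked index 2: u0 ∈ [-1/260, 29/260)
j=2 picked index 3: u0 ∈ [3/260, 43/260)
j=3 picked index 3: u0 ∈ [-23/260, 17/260)
j=4 picked index 4: u0 ∈ [-9/260, 4/65)
j=5 picked index 5: u0 ∈ [-1/26, 3/52)
j=6 picked index 6: u0 ∈ [-11/260, 29/260)
j=7 picked index 7: u0 ∈ [3/260, 7/65)
j=8 picked index 8: u0 ∈ [1/130, 37/260)
j=9 picked index 9: u0 ∈ [11/260, 1/10)
intersection: [11/260, 3/52)

11/260 3/52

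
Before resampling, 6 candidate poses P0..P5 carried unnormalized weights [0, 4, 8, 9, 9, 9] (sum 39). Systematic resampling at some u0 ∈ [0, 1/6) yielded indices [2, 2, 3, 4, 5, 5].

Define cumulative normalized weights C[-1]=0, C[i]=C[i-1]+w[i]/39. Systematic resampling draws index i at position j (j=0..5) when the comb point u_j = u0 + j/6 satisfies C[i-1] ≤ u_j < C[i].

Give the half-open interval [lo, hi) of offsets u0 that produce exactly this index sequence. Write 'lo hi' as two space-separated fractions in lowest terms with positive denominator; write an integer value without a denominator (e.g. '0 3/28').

4/39 11/78

C = [0, 4/39, 4/13, 7/13, 10/13, 1]
j=0 picked index 2: u0 ∈ [4/39, 4/13)
j=1 picked index 2: u0 ∈ [-5/78, 11/78)
j=2 picked index 3: u0 ∈ [-1/39, 8/39)
j=3 picked index 4: u0 ∈ [1/26, 7/26)
j=4 picked index 5: u0 ∈ [4/39, 1/3)
j=5 picked index 5: u0 ∈ [-5/78, 1/6)
intersection: [4/39, 11/78)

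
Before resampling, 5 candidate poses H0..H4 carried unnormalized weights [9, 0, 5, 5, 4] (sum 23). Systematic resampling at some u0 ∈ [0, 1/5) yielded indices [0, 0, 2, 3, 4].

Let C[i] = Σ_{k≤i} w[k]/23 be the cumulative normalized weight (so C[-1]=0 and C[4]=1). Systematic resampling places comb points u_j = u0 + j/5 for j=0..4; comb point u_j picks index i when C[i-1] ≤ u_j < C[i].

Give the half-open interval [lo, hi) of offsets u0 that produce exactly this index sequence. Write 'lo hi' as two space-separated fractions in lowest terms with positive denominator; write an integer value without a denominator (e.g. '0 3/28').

C = [9/23, 9/23, 14/23, 19/23, 1]
j=0 picked index 0: u0 ∈ [0, 9/23)
j=1 picked index 0: u0 ∈ [-1/5, 22/115)
j=2 picked index 2: u0 ∈ [-1/115, 24/115)
j=3 picked index 3: u0 ∈ [1/115, 26/115)
j=4 picked index 4: u0 ∈ [3/115, 1/5)
intersection: [3/115, 22/115)

3/115 22/115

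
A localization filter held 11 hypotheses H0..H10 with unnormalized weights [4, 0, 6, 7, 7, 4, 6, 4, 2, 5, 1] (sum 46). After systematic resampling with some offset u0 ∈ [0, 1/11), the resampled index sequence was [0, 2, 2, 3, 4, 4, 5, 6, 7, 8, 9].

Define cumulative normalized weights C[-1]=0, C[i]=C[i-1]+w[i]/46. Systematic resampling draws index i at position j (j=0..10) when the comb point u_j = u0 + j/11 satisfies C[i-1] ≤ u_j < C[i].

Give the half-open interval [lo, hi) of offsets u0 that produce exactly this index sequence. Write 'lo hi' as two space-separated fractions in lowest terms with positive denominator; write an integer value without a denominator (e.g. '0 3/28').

C = [2/23, 2/23, 5/23, 17/46, 12/23, 14/23, 17/23, 19/23, 20/23, 45/46, 1]
j=0 picked index 0: u0 ∈ [0, 2/23)
j=1 picked index 2: u0 ∈ [-1/253, 32/253)
j=2 picked index 2: u0 ∈ [-24/253, 9/253)
j=3 picked index 3: u0 ∈ [-14/253, 49/506)
j=4 picked index 4: u0 ∈ [3/506, 40/253)
j=5 picked index 4: u0 ∈ [-43/506, 17/253)
j=6 picked index 5: u0 ∈ [-6/253, 16/253)
j=7 picked index 6: u0 ∈ [-7/253, 26/253)
j=8 picked index 7: u0 ∈ [3/253, 25/253)
j=9 picked index 8: u0 ∈ [2/253, 13/253)
j=10 picked index 9: u0 ∈ [-10/253, 35/506)
intersection: [3/253, 9/253)

3/253 9/253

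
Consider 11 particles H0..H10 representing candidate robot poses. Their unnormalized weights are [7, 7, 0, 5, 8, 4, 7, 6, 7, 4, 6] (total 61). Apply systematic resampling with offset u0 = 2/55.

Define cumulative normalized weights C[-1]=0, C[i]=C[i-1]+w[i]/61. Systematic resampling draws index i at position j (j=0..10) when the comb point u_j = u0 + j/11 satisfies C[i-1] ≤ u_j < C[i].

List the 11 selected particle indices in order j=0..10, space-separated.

C = [7/61, 14/61, 14/61, 19/61, 27/61, 31/61, 38/61, 44/61, 51/61, 55/61, 1]
j=0: u_0=2/55 ∈ [0, 7/61) → index 0
j=1: u_1=7/55 ∈ [7/61, 14/61) → index 1
j=2: u_2=12/55 ∈ [7/61, 14/61) → index 1
j=3: u_3=17/55 ∈ [14/61, 19/61) → index 3
j=4: u_4=2/5 ∈ [19/61, 27/61) → index 4
j=5: u_5=27/55 ∈ [27/61, 31/61) → index 5
j=6: u_6=32/55 ∈ [31/61, 38/61) → index 6
j=7: u_7=37/55 ∈ [38/61, 44/61) → index 7
j=8: u_8=42/55 ∈ [44/61, 51/61) → index 8
j=9: u_9=47/55 ∈ [51/61, 55/61) → index 9
j=10: u_10=52/55 ∈ [55/61, 1) → index 10

0 1 1 3 4 5 6 7 8 9 10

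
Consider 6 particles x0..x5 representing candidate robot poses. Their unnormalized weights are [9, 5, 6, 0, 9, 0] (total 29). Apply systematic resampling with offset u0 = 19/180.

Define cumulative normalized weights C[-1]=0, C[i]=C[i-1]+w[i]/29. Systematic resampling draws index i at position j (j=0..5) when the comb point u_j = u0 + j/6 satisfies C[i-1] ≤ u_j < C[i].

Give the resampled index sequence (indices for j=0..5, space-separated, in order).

0 0 1 2 4 4

C = [9/29, 14/29, 20/29, 20/29, 1, 1]
j=0: u_0=19/180 ∈ [0, 9/29) → index 0
j=1: u_1=49/180 ∈ [0, 9/29) → index 0
j=2: u_2=79/180 ∈ [9/29, 14/29) → index 1
j=3: u_3=109/180 ∈ [14/29, 20/29) → index 2
j=4: u_4=139/180 ∈ [20/29, 1) → index 4
j=5: u_5=169/180 ∈ [20/29, 1) → index 4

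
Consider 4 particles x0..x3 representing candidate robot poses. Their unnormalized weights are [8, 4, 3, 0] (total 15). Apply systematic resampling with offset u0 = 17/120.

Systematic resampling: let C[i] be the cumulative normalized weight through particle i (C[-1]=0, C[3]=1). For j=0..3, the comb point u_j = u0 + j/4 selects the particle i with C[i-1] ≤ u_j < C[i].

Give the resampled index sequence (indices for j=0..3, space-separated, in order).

C = [8/15, 4/5, 1, 1]
j=0: u_0=17/120 ∈ [0, 8/15) → index 0
j=1: u_1=47/120 ∈ [0, 8/15) → index 0
j=2: u_2=77/120 ∈ [8/15, 4/5) → index 1
j=3: u_3=107/120 ∈ [4/5, 1) → index 2

0 0 1 2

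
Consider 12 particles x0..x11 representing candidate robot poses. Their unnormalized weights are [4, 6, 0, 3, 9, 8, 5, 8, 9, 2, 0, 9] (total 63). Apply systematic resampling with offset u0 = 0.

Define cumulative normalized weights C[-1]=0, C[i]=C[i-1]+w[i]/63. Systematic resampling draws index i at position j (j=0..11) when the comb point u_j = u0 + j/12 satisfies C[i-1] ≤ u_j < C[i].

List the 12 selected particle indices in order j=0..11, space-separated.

0 1 3 4 4 5 6 7 7 8 9 11

C = [4/63, 10/63, 10/63, 13/63, 22/63, 10/21, 5/9, 43/63, 52/63, 6/7, 6/7, 1]
j=0: u_0=0 ∈ [0, 4/63) → index 0
j=1: u_1=1/12 ∈ [4/63, 10/63) → index 1
j=2: u_2=1/6 ∈ [10/63, 13/63) → index 3
j=3: u_3=1/4 ∈ [13/63, 22/63) → index 4
j=4: u_4=1/3 ∈ [13/63, 22/63) → index 4
j=5: u_5=5/12 ∈ [22/63, 10/21) → index 5
j=6: u_6=1/2 ∈ [10/21, 5/9) → index 6
j=7: u_7=7/12 ∈ [5/9, 43/63) → index 7
j=8: u_8=2/3 ∈ [5/9, 43/63) → index 7
j=9: u_9=3/4 ∈ [43/63, 52/63) → index 8
j=10: u_10=5/6 ∈ [52/63, 6/7) → index 9
j=11: u_11=11/12 ∈ [6/7, 1) → index 11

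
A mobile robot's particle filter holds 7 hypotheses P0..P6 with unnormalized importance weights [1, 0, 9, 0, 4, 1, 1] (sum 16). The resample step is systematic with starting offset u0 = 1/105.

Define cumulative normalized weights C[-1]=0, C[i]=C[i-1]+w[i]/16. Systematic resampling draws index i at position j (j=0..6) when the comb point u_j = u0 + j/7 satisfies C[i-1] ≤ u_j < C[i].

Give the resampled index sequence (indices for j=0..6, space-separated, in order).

C = [1/16, 1/16, 5/8, 5/8, 7/8, 15/16, 1]
j=0: u_0=1/105 ∈ [0, 1/16) → index 0
j=1: u_1=16/105 ∈ [1/16, 5/8) → index 2
j=2: u_2=31/105 ∈ [1/16, 5/8) → index 2
j=3: u_3=46/105 ∈ [1/16, 5/8) → index 2
j=4: u_4=61/105 ∈ [1/16, 5/8) → index 2
j=5: u_5=76/105 ∈ [5/8, 7/8) → index 4
j=6: u_6=13/15 ∈ [5/8, 7/8) → index 4

0 2 2 2 2 4 4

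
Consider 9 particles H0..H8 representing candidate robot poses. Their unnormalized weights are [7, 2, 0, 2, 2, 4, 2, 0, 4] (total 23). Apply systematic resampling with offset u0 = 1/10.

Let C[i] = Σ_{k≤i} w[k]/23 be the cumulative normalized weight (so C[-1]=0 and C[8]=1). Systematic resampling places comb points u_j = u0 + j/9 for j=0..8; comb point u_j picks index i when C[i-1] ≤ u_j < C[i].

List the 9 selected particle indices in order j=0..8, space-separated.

0 0 1 3 4 5 6 8 8

C = [7/23, 9/23, 9/23, 11/23, 13/23, 17/23, 19/23, 19/23, 1]
j=0: u_0=1/10 ∈ [0, 7/23) → index 0
j=1: u_1=19/90 ∈ [0, 7/23) → index 0
j=2: u_2=29/90 ∈ [7/23, 9/23) → index 1
j=3: u_3=13/30 ∈ [9/23, 11/23) → index 3
j=4: u_4=49/90 ∈ [11/23, 13/23) → index 4
j=5: u_5=59/90 ∈ [13/23, 17/23) → index 5
j=6: u_6=23/30 ∈ [17/23, 19/23) → index 6
j=7: u_7=79/90 ∈ [19/23, 1) → index 8
j=8: u_8=89/90 ∈ [19/23, 1) → index 8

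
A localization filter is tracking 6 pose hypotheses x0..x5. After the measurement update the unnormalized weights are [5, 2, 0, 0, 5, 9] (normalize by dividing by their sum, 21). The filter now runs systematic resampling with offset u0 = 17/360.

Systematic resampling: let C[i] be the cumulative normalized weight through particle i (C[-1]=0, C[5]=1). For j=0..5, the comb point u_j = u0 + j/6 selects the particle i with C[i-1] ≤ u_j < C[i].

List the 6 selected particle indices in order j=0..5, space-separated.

0 0 4 4 5 5

C = [5/21, 1/3, 1/3, 1/3, 4/7, 1]
j=0: u_0=17/360 ∈ [0, 5/21) → index 0
j=1: u_1=77/360 ∈ [0, 5/21) → index 0
j=2: u_2=137/360 ∈ [1/3, 4/7) → index 4
j=3: u_3=197/360 ∈ [1/3, 4/7) → index 4
j=4: u_4=257/360 ∈ [4/7, 1) → index 5
j=5: u_5=317/360 ∈ [4/7, 1) → index 5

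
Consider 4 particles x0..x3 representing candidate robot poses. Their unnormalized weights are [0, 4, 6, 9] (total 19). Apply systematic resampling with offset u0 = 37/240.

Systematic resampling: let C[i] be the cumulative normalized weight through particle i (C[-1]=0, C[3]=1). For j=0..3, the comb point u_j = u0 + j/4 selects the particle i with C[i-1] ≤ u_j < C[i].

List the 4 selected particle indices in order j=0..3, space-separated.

1 2 3 3

C = [0, 4/19, 10/19, 1]
j=0: u_0=37/240 ∈ [0, 4/19) → index 1
j=1: u_1=97/240 ∈ [4/19, 10/19) → index 2
j=2: u_2=157/240 ∈ [10/19, 1) → index 3
j=3: u_3=217/240 ∈ [10/19, 1) → index 3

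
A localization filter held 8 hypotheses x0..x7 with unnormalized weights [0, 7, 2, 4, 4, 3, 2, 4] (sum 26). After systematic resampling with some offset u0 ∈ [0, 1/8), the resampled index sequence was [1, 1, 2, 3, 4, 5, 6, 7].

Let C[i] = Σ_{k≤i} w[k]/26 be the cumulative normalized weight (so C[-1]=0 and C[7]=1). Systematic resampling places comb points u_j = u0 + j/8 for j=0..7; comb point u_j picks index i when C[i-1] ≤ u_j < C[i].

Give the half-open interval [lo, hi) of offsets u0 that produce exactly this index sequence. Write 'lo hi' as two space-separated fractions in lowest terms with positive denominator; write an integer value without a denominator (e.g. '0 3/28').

C = [0, 7/26, 9/26, 1/2, 17/26, 10/13, 11/13, 1]
j=0 picked index 1: u0 ∈ [0, 7/26)
j=1 picked index 1: u0 ∈ [-1/8, 15/104)
j=2 picked index 2: u0 ∈ [1/52, 5/52)
j=3 picked index 3: u0 ∈ [-3/104, 1/8)
j=4 picked index 4: u0 ∈ [0, 2/13)
j=5 picked index 5: u0 ∈ [3/104, 15/104)
j=6 picked index 6: u0 ∈ [1/52, 5/52)
j=7 picked index 7: u0 ∈ [-3/104, 1/8)
intersection: [3/104, 5/52)

3/104 5/52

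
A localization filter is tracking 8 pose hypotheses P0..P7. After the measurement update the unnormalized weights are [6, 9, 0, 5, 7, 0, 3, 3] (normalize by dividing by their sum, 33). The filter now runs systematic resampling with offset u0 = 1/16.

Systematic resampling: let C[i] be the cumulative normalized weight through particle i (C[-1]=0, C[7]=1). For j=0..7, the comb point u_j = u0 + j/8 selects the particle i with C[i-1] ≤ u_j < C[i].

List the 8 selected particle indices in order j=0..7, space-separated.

C = [2/11, 5/11, 5/11, 20/33, 9/11, 9/11, 10/11, 1]
j=0: u_0=1/16 ∈ [0, 2/11) → index 0
j=1: u_1=3/16 ∈ [2/11, 5/11) → index 1
j=2: u_2=5/16 ∈ [2/11, 5/11) → index 1
j=3: u_3=7/16 ∈ [2/11, 5/11) → index 1
j=4: u_4=9/16 ∈ [5/11, 20/33) → index 3
j=5: u_5=11/16 ∈ [20/33, 9/11) → index 4
j=6: u_6=13/16 ∈ [20/33, 9/11) → index 4
j=7: u_7=15/16 ∈ [10/11, 1) → index 7

0 1 1 1 3 4 4 7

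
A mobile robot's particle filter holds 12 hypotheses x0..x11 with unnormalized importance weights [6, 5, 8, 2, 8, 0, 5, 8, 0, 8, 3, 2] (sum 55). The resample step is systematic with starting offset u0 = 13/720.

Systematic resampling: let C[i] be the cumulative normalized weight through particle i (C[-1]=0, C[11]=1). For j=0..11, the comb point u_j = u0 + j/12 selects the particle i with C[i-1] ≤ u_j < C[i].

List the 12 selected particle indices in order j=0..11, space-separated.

C = [6/55, 1/5, 19/55, 21/55, 29/55, 29/55, 34/55, 42/55, 42/55, 10/11, 53/55, 1]
j=0: u_0=13/720 ∈ [0, 6/55) → index 0
j=1: u_1=73/720 ∈ [0, 6/55) → index 0
j=2: u_2=133/720 ∈ [6/55, 1/5) → index 1
j=3: u_3=193/720 ∈ [1/5, 19/55) → index 2
j=4: u_4=253/720 ∈ [19/55, 21/55) → index 3
j=5: u_5=313/720 ∈ [21/55, 29/55) → index 4
j=6: u_6=373/720 ∈ [21/55, 29/55) → index 4
j=7: u_7=433/720 ∈ [29/55, 34/55) → index 6
j=8: u_8=493/720 ∈ [34/55, 42/55) → index 7
j=9: u_9=553/720 ∈ [42/55, 10/11) → index 9
j=10: u_10=613/720 ∈ [42/55, 10/11) → index 9
j=11: u_11=673/720 ∈ [10/11, 53/55) → index 10

0 0 1 2 3 4 4 6 7 9 9 10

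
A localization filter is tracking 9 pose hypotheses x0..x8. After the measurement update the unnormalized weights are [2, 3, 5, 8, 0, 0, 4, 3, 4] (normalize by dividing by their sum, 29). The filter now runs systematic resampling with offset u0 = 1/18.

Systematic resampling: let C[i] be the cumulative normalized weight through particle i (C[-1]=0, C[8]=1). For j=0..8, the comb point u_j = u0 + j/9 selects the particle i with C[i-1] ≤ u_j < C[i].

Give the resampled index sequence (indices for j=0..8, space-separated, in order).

C = [2/29, 5/29, 10/29, 18/29, 18/29, 18/29, 22/29, 25/29, 1]
j=0: u_0=1/18 ∈ [0, 2/29) → index 0
j=1: u_1=1/6 ∈ [2/29, 5/29) → index 1
j=2: u_2=5/18 ∈ [5/29, 10/29) → index 2
j=3: u_3=7/18 ∈ [10/29, 18/29) → index 3
j=4: u_4=1/2 ∈ [10/29, 18/29) → index 3
j=5: u_5=11/18 ∈ [10/29, 18/29) → index 3
j=6: u_6=13/18 ∈ [18/29, 22/29) → index 6
j=7: u_7=5/6 ∈ [22/29, 25/29) → index 7
j=8: u_8=17/18 ∈ [25/29, 1) → index 8

0 1 2 3 3 3 6 7 8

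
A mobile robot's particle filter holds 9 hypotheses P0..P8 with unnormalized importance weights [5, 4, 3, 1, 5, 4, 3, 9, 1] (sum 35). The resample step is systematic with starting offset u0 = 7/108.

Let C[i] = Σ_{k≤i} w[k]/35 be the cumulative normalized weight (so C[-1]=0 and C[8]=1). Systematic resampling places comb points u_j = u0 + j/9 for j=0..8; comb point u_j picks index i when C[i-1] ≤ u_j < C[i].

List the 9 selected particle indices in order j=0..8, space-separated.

C = [1/7, 9/35, 12/35, 13/35, 18/35, 22/35, 5/7, 34/35, 1]
j=0: u_0=7/108 ∈ [0, 1/7) → index 0
j=1: u_1=19/108 ∈ [1/7, 9/35) → index 1
j=2: u_2=31/108 ∈ [9/35, 12/35) → index 2
j=3: u_3=43/108 ∈ [13/35, 18/35) → index 4
j=4: u_4=55/108 ∈ [13/35, 18/35) → index 4
j=5: u_5=67/108 ∈ [18/35, 22/35) → index 5
j=6: u_6=79/108 ∈ [5/7, 34/35) → index 7
j=7: u_7=91/108 ∈ [5/7, 34/35) → index 7
j=8: u_8=103/108 ∈ [5/7, 34/35) → index 7

0 1 2 4 4 5 7 7 7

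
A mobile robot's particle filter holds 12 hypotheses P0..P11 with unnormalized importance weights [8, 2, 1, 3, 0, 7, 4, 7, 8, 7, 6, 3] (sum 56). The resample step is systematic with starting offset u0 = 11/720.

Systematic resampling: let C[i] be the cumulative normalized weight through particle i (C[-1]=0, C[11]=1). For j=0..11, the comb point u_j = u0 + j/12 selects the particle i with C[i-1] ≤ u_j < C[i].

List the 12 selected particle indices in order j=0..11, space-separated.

C = [1/7, 5/28, 11/56, 1/4, 1/4, 3/8, 25/56, 4/7, 5/7, 47/56, 53/56, 1]
j=0: u_0=11/720 ∈ [0, 1/7) → index 0
j=1: u_1=71/720 ∈ [0, 1/7) → index 0
j=2: u_2=131/720 ∈ [5/28, 11/56) → index 2
j=3: u_3=191/720 ∈ [1/4, 3/8) → index 5
j=4: u_4=251/720 ∈ [1/4, 3/8) → index 5
j=5: u_5=311/720 ∈ [3/8, 25/56) → index 6
j=6: u_6=371/720 ∈ [25/56, 4/7) → index 7
j=7: u_7=431/720 ∈ [4/7, 5/7) → index 8
j=8: u_8=491/720 ∈ [4/7, 5/7) → index 8
j=9: u_9=551/720 ∈ [5/7, 47/56) → index 9
j=10: u_10=611/720 ∈ [47/56, 53/56) → index 10
j=11: u_11=671/720 ∈ [47/56, 53/56) → index 10

0 0 2 5 5 6 7 8 8 9 10 10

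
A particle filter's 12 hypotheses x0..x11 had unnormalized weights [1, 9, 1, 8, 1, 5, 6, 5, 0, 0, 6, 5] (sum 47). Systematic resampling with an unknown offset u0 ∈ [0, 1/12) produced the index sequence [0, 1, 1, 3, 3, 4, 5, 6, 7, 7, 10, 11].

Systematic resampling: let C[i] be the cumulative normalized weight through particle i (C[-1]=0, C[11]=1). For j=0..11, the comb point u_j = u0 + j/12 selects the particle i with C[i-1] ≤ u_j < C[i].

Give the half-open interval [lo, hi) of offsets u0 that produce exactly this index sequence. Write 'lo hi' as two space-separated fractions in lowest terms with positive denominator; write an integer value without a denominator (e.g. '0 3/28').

C = [1/47, 10/47, 11/47, 19/47, 20/47, 25/47, 31/47, 36/47, 36/47, 36/47, 42/47, 1]
j=0 picked index 0: u0 ∈ [0, 1/47)
j=1 picked index 1: u0 ∈ [-35/564, 73/564)
j=2 picked index 1: u0 ∈ [-41/282, 13/282)
j=3 picked index 3: u0 ∈ [-3/188, 29/188)
j=4 picked index 3: u0 ∈ [-14/141, 10/141)
j=5 picked index 4: u0 ∈ [-7/564, 5/564)
j=6 picked index 5: u0 ∈ [-7/94, 3/94)
j=7 picked index 6: u0 ∈ [-29/564, 43/564)
j=8 picked index 7: u0 ∈ [-1/141, 14/141)
j=9 picked index 7: u0 ∈ [-17/188, 3/188)
j=10 picked index 10: u0 ∈ [-19/282, 17/282)
j=11 picked index 11: u0 ∈ [-13/564, 1/12)
intersection: [0, 5/564)

0 5/564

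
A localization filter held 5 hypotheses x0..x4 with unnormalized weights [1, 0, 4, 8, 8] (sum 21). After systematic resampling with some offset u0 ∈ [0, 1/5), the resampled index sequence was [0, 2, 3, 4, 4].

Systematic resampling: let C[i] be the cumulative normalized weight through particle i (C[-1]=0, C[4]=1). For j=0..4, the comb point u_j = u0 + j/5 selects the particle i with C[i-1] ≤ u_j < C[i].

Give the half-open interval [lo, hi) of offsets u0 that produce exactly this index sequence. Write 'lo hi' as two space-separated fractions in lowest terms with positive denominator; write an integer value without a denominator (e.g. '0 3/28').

C = [1/21, 1/21, 5/21, 13/21, 1]
j=0 picked index 0: u0 ∈ [0, 1/21)
j=1 picked index 2: u0 ∈ [-16/105, 4/105)
j=2 picked index 3: u0 ∈ [-17/105, 23/105)
j=3 picked index 4: u0 ∈ [2/105, 2/5)
j=4 picked index 4: u0 ∈ [-19/105, 1/5)
intersection: [2/105, 4/105)

2/105 4/105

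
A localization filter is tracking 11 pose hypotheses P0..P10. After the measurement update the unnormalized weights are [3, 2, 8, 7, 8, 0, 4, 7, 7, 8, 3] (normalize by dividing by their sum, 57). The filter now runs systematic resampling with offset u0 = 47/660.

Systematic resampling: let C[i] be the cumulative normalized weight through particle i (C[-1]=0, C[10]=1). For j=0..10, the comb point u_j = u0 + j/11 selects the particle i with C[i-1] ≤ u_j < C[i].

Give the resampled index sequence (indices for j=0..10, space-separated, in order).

C = [1/19, 5/57, 13/57, 20/57, 28/57, 28/57, 32/57, 13/19, 46/57, 18/19, 1]
j=0: u_0=47/660 ∈ [1/19, 5/57) → index 1
j=1: u_1=107/660 ∈ [5/57, 13/57) → index 2
j=2: u_2=167/660 ∈ [13/57, 20/57) → index 3
j=3: u_3=227/660 ∈ [13/57, 20/57) → index 3
j=4: u_4=287/660 ∈ [20/57, 28/57) → index 4
j=5: u_5=347/660 ∈ [28/57, 32/57) → index 6
j=6: u_6=37/60 ∈ [32/57, 13/19) → index 7
j=7: u_7=467/660 ∈ [13/19, 46/57) → index 8
j=8: u_8=527/660 ∈ [13/19, 46/57) → index 8
j=9: u_9=587/660 ∈ [46/57, 18/19) → index 9
j=10: u_10=647/660 ∈ [18/19, 1) → index 10

1 2 3 3 4 6 7 8 8 9 10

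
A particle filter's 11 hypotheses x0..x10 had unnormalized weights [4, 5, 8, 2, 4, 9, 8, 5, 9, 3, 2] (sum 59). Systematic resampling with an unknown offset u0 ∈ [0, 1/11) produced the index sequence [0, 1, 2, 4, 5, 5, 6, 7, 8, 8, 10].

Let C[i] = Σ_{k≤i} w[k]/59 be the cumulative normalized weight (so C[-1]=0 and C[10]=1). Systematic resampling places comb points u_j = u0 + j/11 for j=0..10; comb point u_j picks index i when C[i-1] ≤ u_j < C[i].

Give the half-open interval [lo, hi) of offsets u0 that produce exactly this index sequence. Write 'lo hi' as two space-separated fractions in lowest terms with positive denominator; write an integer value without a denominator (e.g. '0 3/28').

C = [4/59, 9/59, 17/59, 19/59, 23/59, 32/59, 40/59, 45/59, 54/59, 57/59, 1]
j=0 picked index 0: u0 ∈ [0, 4/59)
j=1 picked index 1: u0 ∈ [-15/649, 40/649)
j=2 picked index 2: u0 ∈ [-19/649, 69/649)
j=3 picked index 4: u0 ∈ [32/649, 76/649)
j=4 picked index 5: u0 ∈ [17/649, 116/649)
j=5 picked index 5: u0 ∈ [-42/649, 57/649)
j=6 picked index 6: u0 ∈ [-2/649, 86/649)
j=7 picked index 7: u0 ∈ [27/649, 82/649)
j=8 picked index 8: u0 ∈ [23/649, 122/649)
j=9 picked index 8: u0 ∈ [-36/649, 63/649)
j=10 picked index 10: u0 ∈ [37/649, 1/11)
intersection: [37/649, 40/649)

37/649 40/649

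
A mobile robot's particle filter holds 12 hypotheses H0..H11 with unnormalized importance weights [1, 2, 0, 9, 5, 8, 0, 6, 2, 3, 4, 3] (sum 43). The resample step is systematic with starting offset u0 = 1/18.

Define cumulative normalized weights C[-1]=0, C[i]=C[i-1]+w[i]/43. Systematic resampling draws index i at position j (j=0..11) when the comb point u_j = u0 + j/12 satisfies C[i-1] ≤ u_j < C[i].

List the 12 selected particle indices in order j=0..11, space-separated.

C = [1/43, 3/43, 3/43, 12/43, 17/43, 25/43, 25/43, 31/43, 33/43, 36/43, 40/43, 1]
j=0: u_0=1/18 ∈ [1/43, 3/43) → index 1
j=1: u_1=5/36 ∈ [3/43, 12/43) → index 3
j=2: u_2=2/9 ∈ [3/43, 12/43) → index 3
j=3: u_3=11/36 ∈ [12/43, 17/43) → index 4
j=4: u_4=7/18 ∈ [12/43, 17/43) → index 4
j=5: u_5=17/36 ∈ [17/43, 25/43) → index 5
j=6: u_6=5/9 ∈ [17/43, 25/43) → index 5
j=7: u_7=23/36 ∈ [25/43, 31/43) → index 7
j=8: u_8=13/18 ∈ [31/43, 33/43) → index 8
j=9: u_9=29/36 ∈ [33/43, 36/43) → index 9
j=10: u_10=8/9 ∈ [36/43, 40/43) → index 10
j=11: u_11=35/36 ∈ [40/43, 1) → index 11

1 3 3 4 4 5 5 7 8 9 10 11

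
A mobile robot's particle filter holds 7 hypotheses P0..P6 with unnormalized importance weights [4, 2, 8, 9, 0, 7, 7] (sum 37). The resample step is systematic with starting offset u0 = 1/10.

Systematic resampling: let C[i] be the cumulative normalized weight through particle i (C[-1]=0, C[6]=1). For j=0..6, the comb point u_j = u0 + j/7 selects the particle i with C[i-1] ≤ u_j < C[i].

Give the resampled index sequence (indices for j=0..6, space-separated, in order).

C = [4/37, 6/37, 14/37, 23/37, 23/37, 30/37, 1]
j=0: u_0=1/10 ∈ [0, 4/37) → index 0
j=1: u_1=17/70 ∈ [6/37, 14/37) → index 2
j=2: u_2=27/70 ∈ [14/37, 23/37) → index 3
j=3: u_3=37/70 ∈ [14/37, 23/37) → index 3
j=4: u_4=47/70 ∈ [23/37, 30/37) → index 5
j=5: u_5=57/70 ∈ [30/37, 1) → index 6
j=6: u_6=67/70 ∈ [30/37, 1) → index 6

0 2 3 3 5 6 6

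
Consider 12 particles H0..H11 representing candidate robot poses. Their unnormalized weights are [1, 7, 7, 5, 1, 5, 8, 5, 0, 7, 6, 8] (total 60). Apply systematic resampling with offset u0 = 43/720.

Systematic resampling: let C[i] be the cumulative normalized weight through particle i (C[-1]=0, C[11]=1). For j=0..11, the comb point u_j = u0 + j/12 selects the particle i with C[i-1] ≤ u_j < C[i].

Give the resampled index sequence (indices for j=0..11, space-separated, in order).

C = [1/60, 2/15, 1/4, 1/3, 7/20, 13/30, 17/30, 13/20, 13/20, 23/30, 13/15, 1]
j=0: u_0=43/720 ∈ [1/60, 2/15) → index 1
j=1: u_1=103/720 ∈ [2/15, 1/4) → index 2
j=2: u_2=163/720 ∈ [2/15, 1/4) → index 2
j=3: u_3=223/720 ∈ [1/4, 1/3) → index 3
j=4: u_4=283/720 ∈ [7/20, 13/30) → index 5
j=5: u_5=343/720 ∈ [13/30, 17/30) → index 6
j=6: u_6=403/720 ∈ [13/30, 17/30) → index 6
j=7: u_7=463/720 ∈ [17/30, 13/20) → index 7
j=8: u_8=523/720 ∈ [13/20, 23/30) → index 9
j=9: u_9=583/720 ∈ [23/30, 13/15) → index 10
j=10: u_10=643/720 ∈ [13/15, 1) → index 11
j=11: u_11=703/720 ∈ [13/15, 1) → index 11

1 2 2 3 5 6 6 7 9 10 11 11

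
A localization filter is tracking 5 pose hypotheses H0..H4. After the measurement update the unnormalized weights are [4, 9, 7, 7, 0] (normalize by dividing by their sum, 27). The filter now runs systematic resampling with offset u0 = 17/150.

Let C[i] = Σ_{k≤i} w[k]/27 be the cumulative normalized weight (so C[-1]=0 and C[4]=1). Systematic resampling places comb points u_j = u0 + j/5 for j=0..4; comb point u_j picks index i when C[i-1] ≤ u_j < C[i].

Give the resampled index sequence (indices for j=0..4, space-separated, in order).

C = [4/27, 13/27, 20/27, 1, 1]
j=0: u_0=17/150 ∈ [0, 4/27) → index 0
j=1: u_1=47/150 ∈ [4/27, 13/27) → index 1
j=2: u_2=77/150 ∈ [13/27, 20/27) → index 2
j=3: u_3=107/150 ∈ [13/27, 20/27) → index 2
j=4: u_4=137/150 ∈ [20/27, 1) → index 3

0 1 2 2 3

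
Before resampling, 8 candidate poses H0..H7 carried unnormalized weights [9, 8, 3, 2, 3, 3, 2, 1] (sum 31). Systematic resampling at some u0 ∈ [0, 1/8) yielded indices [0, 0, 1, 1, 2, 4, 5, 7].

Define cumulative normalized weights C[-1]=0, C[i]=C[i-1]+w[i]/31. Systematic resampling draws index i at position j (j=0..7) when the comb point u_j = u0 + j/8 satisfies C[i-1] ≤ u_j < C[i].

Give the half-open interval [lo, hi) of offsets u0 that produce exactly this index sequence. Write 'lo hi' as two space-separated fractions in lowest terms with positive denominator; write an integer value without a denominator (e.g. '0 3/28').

C = [9/31, 17/31, 20/31, 22/31, 25/31, 28/31, 30/31, 1]
j=0 picked index 0: u0 ∈ [0, 9/31)
j=1 picked index 0: u0 ∈ [-1/8, 41/248)
j=2 picked index 1: u0 ∈ [5/124, 37/124)
j=3 picked index 1: u0 ∈ [-21/248, 43/248)
j=4 picked index 2: u0 ∈ [3/62, 9/62)
j=5 picked index 4: u0 ∈ [21/248, 45/248)
j=6 picked index 5: u0 ∈ [7/124, 19/124)
j=7 picked index 7: u0 ∈ [23/248, 1/8)
intersection: [23/248, 1/8)

23/248 1/8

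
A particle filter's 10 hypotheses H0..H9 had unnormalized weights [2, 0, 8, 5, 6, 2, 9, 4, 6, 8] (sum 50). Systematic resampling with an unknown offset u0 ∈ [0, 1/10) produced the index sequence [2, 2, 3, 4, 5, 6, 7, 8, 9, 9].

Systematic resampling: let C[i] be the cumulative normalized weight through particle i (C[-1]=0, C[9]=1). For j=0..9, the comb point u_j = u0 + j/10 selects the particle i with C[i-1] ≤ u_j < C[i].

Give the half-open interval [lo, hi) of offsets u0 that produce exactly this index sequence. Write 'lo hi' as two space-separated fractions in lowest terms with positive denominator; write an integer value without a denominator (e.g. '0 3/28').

C = [1/25, 1/25, 1/5, 3/10, 21/50, 23/50, 16/25, 18/25, 21/25, 1]
j=0 picked index 2: u0 ∈ [1/25, 1/5)
j=1 picked index 2: u0 ∈ [-3/50, 1/10)
j=2 picked index 3: u0 ∈ [0, 1/10)
j=3 picked index 4: u0 ∈ [0, 3/25)
j=4 picked index 5: u0 ∈ [1/50, 3/50)
j=5 picked index 6: u0 ∈ [-1/25, 7/50)
j=6 picked index 7: u0 ∈ [1/25, 3/25)
j=7 picked index 8: u0 ∈ [1/50, 7/50)
j=8 picked index 9: u0 ∈ [1/25, 1/5)
j=9 picked index 9: u0 ∈ [-3/50, 1/10)
intersection: [1/25, 3/50)

1/25 3/50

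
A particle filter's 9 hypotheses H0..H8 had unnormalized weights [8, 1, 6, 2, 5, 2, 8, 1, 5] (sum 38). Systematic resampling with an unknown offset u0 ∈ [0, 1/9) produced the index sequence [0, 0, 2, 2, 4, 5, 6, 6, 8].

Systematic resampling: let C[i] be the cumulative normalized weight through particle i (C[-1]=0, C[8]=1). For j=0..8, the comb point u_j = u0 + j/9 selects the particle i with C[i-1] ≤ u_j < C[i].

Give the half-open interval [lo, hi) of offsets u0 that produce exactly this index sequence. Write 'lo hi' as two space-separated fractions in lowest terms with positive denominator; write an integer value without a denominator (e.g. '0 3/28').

C = [4/19, 9/38, 15/38, 17/38, 11/19, 12/19, 16/19, 33/38, 1]
j=0 picked index 0: u0 ∈ [0, 4/19)
j=1 picked index 0: u0 ∈ [-1/9, 17/171)
j=2 picked index 2: u0 ∈ [5/342, 59/342)
j=3 picked index 2: u0 ∈ [-11/114, 7/114)
j=4 picked index 4: u0 ∈ [1/342, 23/171)
j=5 picked index 5: u0 ∈ [4/171, 13/171)
j=6 picked index 6: u0 ∈ [-2/57, 10/57)
j=7 picked index 6: u0 ∈ [-25/171, 11/171)
j=8 picked index 8: u0 ∈ [-7/342, 1/9)
intersection: [4/171, 7/114)

4/171 7/114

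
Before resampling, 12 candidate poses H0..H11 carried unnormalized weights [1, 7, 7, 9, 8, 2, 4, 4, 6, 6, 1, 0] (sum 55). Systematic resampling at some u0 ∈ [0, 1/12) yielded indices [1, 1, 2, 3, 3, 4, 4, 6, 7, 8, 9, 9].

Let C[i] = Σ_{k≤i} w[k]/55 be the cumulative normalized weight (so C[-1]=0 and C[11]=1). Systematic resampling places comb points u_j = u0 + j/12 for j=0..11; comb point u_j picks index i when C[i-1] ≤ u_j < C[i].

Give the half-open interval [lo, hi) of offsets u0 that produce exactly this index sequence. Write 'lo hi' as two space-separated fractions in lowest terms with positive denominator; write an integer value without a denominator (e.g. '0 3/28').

C = [1/55, 8/55, 3/11, 24/55, 32/55, 34/55, 38/55, 42/55, 48/55, 54/55, 1, 1]
j=0 picked index 1: u0 ∈ [1/55, 8/55)
j=1 picked index 1: u0 ∈ [-43/660, 41/660)
j=2 picked index 2: u0 ∈ [-7/330, 7/66)
j=3 picked index 3: u0 ∈ [1/44, 41/220)
j=4 picked index 3: u0 ∈ [-2/33, 17/165)
j=5 picked index 4: u0 ∈ [13/660, 109/660)
j=6 picked index 4: u0 ∈ [-7/110, 9/110)
j=7 picked index 6: u0 ∈ [23/660, 71/660)
j=8 picked index 7: u0 ∈ [4/165, 16/165)
j=9 picked index 8: u0 ∈ [3/220, 27/220)
j=10 picked index 9: u0 ∈ [13/330, 49/330)
j=11 picked index 9: u0 ∈ [-29/660, 43/660)
intersection: [13/330, 41/660)

13/330 41/660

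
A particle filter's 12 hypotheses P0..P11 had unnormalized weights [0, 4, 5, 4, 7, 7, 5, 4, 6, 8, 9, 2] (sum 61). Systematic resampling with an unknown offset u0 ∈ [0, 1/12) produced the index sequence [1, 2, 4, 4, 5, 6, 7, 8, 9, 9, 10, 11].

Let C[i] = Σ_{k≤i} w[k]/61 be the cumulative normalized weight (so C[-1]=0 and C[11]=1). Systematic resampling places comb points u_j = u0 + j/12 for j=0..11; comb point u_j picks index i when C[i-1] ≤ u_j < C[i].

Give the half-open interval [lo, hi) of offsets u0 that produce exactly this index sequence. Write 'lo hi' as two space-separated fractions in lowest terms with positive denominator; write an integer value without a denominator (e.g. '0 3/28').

C = [0, 4/61, 9/61, 13/61, 20/61, 27/61, 32/61, 36/61, 42/61, 50/61, 59/61, 1]
j=0 picked index 1: u0 ∈ [0, 4/61)
j=1 picked index 2: u0 ∈ [-13/732, 47/732)
j=2 picked index 4: u0 ∈ [17/366, 59/366)
j=3 picked index 4: u0 ∈ [-9/244, 19/244)
j=4 picked index 5: u0 ∈ [-1/183, 20/183)
j=5 picked index 6: u0 ∈ [19/732, 79/732)
j=6 picked index 7: u0 ∈ [3/122, 11/122)
j=7 picked index 8: u0 ∈ [5/732, 77/732)
j=8 picked index 9: u0 ∈ [4/183, 28/183)
j=9 picked index 9: u0 ∈ [-15/244, 17/244)
j=10 picked index 10: u0 ∈ [-5/366, 49/366)
j=11 picked index 11: u0 ∈ [37/732, 1/12)
intersection: [37/732, 47/732)

37/732 47/732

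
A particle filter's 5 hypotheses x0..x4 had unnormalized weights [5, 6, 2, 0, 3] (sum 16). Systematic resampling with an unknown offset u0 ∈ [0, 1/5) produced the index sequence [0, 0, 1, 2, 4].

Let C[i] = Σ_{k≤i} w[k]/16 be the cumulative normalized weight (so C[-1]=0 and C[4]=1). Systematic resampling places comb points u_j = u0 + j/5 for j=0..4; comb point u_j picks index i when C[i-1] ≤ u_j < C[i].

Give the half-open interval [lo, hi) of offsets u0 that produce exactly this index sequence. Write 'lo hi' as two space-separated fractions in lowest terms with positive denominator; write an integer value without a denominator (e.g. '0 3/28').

7/80 9/80

C = [5/16, 11/16, 13/16, 13/16, 1]
j=0 picked index 0: u0 ∈ [0, 5/16)
j=1 picked index 0: u0 ∈ [-1/5, 9/80)
j=2 picked index 1: u0 ∈ [-7/80, 23/80)
j=3 picked index 2: u0 ∈ [7/80, 17/80)
j=4 picked index 4: u0 ∈ [1/80, 1/5)
intersection: [7/80, 9/80)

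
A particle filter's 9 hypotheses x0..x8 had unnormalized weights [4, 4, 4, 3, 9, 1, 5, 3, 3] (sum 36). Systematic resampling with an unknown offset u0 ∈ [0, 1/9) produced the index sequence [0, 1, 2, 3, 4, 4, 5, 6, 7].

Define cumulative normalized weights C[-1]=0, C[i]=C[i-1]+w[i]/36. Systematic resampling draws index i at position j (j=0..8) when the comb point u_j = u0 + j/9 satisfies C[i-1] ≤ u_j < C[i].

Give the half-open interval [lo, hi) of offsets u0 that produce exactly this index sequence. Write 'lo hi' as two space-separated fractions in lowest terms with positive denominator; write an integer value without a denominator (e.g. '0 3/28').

C = [1/9, 2/9, 1/3, 5/12, 2/3, 25/36, 5/6, 11/12, 1]
j=0 picked index 0: u0 ∈ [0, 1/9)
j=1 picked index 1: u0 ∈ [0, 1/9)
j=2 picked index 2: u0 ∈ [0, 1/9)
j=3 picked index 3: u0 ∈ [0, 1/12)
j=4 picked index 4: u0 ∈ [-1/36, 2/9)
j=5 picked index 4: u0 ∈ [-5/36, 1/9)
j=6 picked index 5: u0 ∈ [0, 1/36)
j=7 picked index 6: u0 ∈ [-1/12, 1/18)
j=8 picked index 7: u0 ∈ [-1/18, 1/36)
intersection: [0, 1/36)

0 1/36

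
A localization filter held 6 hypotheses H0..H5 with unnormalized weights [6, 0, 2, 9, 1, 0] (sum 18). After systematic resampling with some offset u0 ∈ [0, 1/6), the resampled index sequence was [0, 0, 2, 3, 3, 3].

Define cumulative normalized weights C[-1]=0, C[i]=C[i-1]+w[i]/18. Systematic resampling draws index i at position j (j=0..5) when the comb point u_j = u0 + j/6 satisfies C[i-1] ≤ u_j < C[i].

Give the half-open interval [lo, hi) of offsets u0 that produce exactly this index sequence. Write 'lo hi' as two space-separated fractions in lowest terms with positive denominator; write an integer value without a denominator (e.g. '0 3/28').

C = [1/3, 1/3, 4/9, 17/18, 1, 1]
j=0 picked index 0: u0 ∈ [0, 1/3)
j=1 picked index 0: u0 ∈ [-1/6, 1/6)
j=2 picked index 2: u0 ∈ [0, 1/9)
j=3 picked index 3: u0 ∈ [-1/18, 4/9)
j=4 picked index 3: u0 ∈ [-2/9, 5/18)
j=5 picked index 3: u0 ∈ [-7/18, 1/9)
intersection: [0, 1/9)

0 1/9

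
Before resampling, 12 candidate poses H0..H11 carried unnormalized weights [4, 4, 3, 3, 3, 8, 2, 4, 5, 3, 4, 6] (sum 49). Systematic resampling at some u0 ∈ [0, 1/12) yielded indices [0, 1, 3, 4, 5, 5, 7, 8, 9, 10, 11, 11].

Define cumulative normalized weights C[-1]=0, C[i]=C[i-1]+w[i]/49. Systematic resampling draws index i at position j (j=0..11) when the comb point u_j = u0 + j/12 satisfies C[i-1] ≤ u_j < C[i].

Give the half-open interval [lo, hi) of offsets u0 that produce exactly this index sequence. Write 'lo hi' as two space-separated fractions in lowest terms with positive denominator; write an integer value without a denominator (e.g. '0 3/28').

10/147 47/588

C = [4/49, 8/49, 11/49, 2/7, 17/49, 25/49, 27/49, 31/49, 36/49, 39/49, 43/49, 1]
j=0 picked index 0: u0 ∈ [0, 4/49)
j=1 picked index 1: u0 ∈ [-1/588, 47/588)
j=2 picked index 3: u0 ∈ [17/294, 5/42)
j=3 picked index 4: u0 ∈ [1/28, 19/196)
j=4 picked index 5: u0 ∈ [2/147, 26/147)
j=5 picked index 5: u0 ∈ [-41/588, 55/588)
j=6 picked index 7: u0 ∈ [5/98, 13/98)
j=7 picked index 8: u0 ∈ [29/588, 89/588)
j=8 picked index 9: u0 ∈ [10/147, 19/147)
j=9 picked index 10: u0 ∈ [9/196, 25/196)
j=10 picked index 11: u0 ∈ [13/294, 1/6)
j=11 picked index 11: u0 ∈ [-23/588, 1/12)
intersection: [10/147, 47/588)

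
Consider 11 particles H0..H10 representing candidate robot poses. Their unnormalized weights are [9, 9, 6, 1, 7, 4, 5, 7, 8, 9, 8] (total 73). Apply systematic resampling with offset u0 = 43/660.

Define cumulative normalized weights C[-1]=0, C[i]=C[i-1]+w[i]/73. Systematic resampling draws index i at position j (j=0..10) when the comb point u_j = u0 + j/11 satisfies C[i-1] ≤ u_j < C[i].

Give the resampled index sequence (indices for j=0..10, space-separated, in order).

0 1 2 3 4 6 7 8 9 9 10

C = [9/73, 18/73, 24/73, 25/73, 32/73, 36/73, 41/73, 48/73, 56/73, 65/73, 1]
j=0: u_0=43/660 ∈ [0, 9/73) → index 0
j=1: u_1=103/660 ∈ [9/73, 18/73) → index 1
j=2: u_2=163/660 ∈ [18/73, 24/73) → index 2
j=3: u_3=223/660 ∈ [24/73, 25/73) → index 3
j=4: u_4=283/660 ∈ [25/73, 32/73) → index 4
j=5: u_5=343/660 ∈ [36/73, 41/73) → index 6
j=6: u_6=403/660 ∈ [41/73, 48/73) → index 7
j=7: u_7=463/660 ∈ [48/73, 56/73) → index 8
j=8: u_8=523/660 ∈ [56/73, 65/73) → index 9
j=9: u_9=53/60 ∈ [56/73, 65/73) → index 9
j=10: u_10=643/660 ∈ [65/73, 1) → index 10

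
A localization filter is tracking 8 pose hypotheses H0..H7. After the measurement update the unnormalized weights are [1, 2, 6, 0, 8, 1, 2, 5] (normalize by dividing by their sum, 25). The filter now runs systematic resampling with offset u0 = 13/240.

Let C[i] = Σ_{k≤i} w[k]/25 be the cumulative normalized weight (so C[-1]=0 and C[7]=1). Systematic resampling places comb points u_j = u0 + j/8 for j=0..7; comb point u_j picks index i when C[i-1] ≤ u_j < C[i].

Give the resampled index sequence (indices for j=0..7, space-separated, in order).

C = [1/25, 3/25, 9/25, 9/25, 17/25, 18/25, 4/5, 1]
j=0: u_0=13/240 ∈ [1/25, 3/25) → index 1
j=1: u_1=43/240 ∈ [3/25, 9/25) → index 2
j=2: u_2=73/240 ∈ [3/25, 9/25) → index 2
j=3: u_3=103/240 ∈ [9/25, 17/25) → index 4
j=4: u_4=133/240 ∈ [9/25, 17/25) → index 4
j=5: u_5=163/240 ∈ [9/25, 17/25) → index 4
j=6: u_6=193/240 ∈ [4/5, 1) → index 7
j=7: u_7=223/240 ∈ [4/5, 1) → index 7

1 2 2 4 4 4 7 7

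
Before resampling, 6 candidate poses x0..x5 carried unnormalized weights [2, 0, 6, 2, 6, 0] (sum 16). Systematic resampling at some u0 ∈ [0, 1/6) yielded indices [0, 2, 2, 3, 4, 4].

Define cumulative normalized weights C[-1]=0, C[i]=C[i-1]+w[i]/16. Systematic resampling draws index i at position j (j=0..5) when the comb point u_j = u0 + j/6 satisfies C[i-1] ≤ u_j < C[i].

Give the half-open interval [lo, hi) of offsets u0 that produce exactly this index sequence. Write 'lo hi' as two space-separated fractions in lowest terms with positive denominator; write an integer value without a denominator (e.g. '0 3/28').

0 1/8

C = [1/8, 1/8, 1/2, 5/8, 1, 1]
j=0 picked index 0: u0 ∈ [0, 1/8)
j=1 picked index 2: u0 ∈ [-1/24, 1/3)
j=2 picked index 2: u0 ∈ [-5/24, 1/6)
j=3 picked index 3: u0 ∈ [0, 1/8)
j=4 picked index 4: u0 ∈ [-1/24, 1/3)
j=5 picked index 4: u0 ∈ [-5/24, 1/6)
intersection: [0, 1/8)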